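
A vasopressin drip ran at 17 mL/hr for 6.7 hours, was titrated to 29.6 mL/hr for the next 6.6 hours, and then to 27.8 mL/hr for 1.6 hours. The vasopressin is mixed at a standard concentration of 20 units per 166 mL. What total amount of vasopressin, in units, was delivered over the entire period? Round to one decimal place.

Concentration = 20 units ÷ 166 mL = 0.1204819 units/mL
Stage 1: 17 mL/hr × 6.7 hr = 113.9 mL → 113.9 mL × 0.1204819 units/mL = 13.72289 units
Stage 2: 29.6 mL/hr × 6.6 hr = 195.36 mL → 195.36 mL × 0.1204819 units/mL = 23.53735 units
Stage 3: 27.8 mL/hr × 1.6 hr = 44.48 mL → 44.48 mL × 0.1204819 units/mL = 5.359036 units
Total = 13.72289 + 23.53735 + 5.359036 = 42.61928 units

42.6 units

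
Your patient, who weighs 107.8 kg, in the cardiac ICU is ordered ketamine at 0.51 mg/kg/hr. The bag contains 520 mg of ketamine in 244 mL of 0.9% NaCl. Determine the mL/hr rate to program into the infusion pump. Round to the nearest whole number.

26 mL/hr

Dose = 0.51 mg/kg/hr × 107.8 kg = 54.978 mg/hr
Concentration = 520 mg ÷ 244 mL = 2.131148 mg/mL
Rate = 54.978 mg/hr ÷ 2.131148 mg/mL = 25.79737 mL/hr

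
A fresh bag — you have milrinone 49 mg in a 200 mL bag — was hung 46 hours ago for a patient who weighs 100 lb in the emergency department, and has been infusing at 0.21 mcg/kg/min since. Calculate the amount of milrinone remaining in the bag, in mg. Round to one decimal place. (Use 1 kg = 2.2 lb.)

Weight = 100 lb ÷ 2.2 lb/kg = 45.45455 kg
Dose = 0.21 mcg/kg/min × 45.45455 kg = 9.545455 mcg/min
9.545455 mcg/min × 60 min/hr = 572.7273 mcg/hr
Concentration = 49 mg ÷ 200 mL = 0.245 mg/mL = 245 mcg/mL
Rate = 572.7273 mcg/hr ÷ 245 mcg/mL = 2.337662 mL/hr
Volume infused = 2.337662 mL/hr × 46 hr = 107.5325 mL
Volume remaining = 200 − 107.5325 = 92.46753 mL
Drug remaining = 92.46753 mL × 245 mcg/mL = 22654.55 mcg = 22.65455 mg

22.7 mg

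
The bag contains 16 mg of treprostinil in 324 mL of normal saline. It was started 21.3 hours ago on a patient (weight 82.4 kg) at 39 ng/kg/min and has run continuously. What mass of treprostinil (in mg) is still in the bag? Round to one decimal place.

11.9 mg

Dose = 39 ng/kg/min × 82.4 kg = 3213.6 ng/min
3213.6 ng/min × 60 min/hr = 192816 ng/hr
Concentration = 16 mg ÷ 324 mL = 0.04938272 mg/mL = 49382.72 ng/mL
Rate = 192816 ng/hr ÷ 49382.72 ng/mL = 3.904524 mL/hr
Volume infused = 3.904524 mL/hr × 21.3 hr = 83.16636 mL
Volume remaining = 324 − 83.16636 = 240.8336 mL
Drug remaining = 240.8336 mL × 49382.72 ng/mL = 11893019 ng = 11.89302 mg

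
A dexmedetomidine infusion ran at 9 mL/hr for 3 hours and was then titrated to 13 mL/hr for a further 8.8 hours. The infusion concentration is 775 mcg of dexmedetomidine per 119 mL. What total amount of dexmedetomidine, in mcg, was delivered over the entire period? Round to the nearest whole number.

Concentration = 775 mcg ÷ 119 mL = 6.512605 mcg/mL
Stage 1: 9 mL/hr × 3 hr = 27 mL → 27 mL × 6.512605 mcg/mL = 175.8403 mcg
Stage 2: 13 mL/hr × 8.8 hr = 114.4 mL → 114.4 mL × 6.512605 mcg/mL = 745.042 mcg
Total = 175.8403 + 745.042 = 920.8824 mcg

921 mcg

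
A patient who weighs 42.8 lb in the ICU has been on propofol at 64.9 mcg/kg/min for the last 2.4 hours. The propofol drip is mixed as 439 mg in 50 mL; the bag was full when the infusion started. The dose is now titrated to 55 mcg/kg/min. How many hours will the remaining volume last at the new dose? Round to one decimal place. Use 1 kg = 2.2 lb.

Initial rate:
Weight = 42.8 lb ÷ 2.2 lb/kg = 19.45455 kg
Dose = 64.9 mcg/kg/min × 19.45455 kg = 1262.6 mcg/min
1262.6 mcg/min × 60 min/hr = 75756 mcg/hr
Concentration = 439 mg ÷ 50 mL = 8.78 mg/mL = 8780 mcg/mL
Rate = 75756 mcg/hr ÷ 8780 mcg/mL = 8.628246 mL/hr
Volume infused so far = 8.628246 mL/hr × 2.4 hr = 20.70779 mL
Volume remaining = 50 − 20.70779 = 29.29221 mL
New rate:
Dose = 55 mcg/kg/min × 19.45455 kg = 1070 mcg/min
1070 mcg/min × 60 min/hr = 64200 mcg/hr
Rate = 64200 mcg/hr ÷ 8780 mcg/mL = 7.312073 mL/hr
Time remaining = 29.29221 mL ÷ 7.312073 mL/hr = 4.006006 hr

4.0 hours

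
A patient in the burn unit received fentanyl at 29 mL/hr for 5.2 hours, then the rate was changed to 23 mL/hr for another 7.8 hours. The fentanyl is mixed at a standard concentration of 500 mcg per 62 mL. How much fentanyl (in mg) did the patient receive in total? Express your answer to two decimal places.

Concentration = 500 mcg ÷ 62 mL = 8.064516 mcg/mL
Stage 1: 29 mL/hr × 5.2 hr = 150.8 mL → 150.8 mL × 8.064516 mcg/mL = 1216.129 mcg
Stage 2: 23 mL/hr × 7.8 hr = 179.4 mL → 179.4 mL × 8.064516 mcg/mL = 1446.774 mcg
Total = 1216.129 + 1446.774 = 2662.903 mcg = 2.662903 mg

2.66 mg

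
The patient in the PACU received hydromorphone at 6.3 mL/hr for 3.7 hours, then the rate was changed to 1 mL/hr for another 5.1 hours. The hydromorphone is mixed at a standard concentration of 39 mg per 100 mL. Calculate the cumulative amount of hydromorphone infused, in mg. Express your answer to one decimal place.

11.1 mg

Concentration = 39 mg ÷ 100 mL = 0.39 mg/mL
Stage 1: 6.3 mL/hr × 3.7 hr = 23.31 mL → 23.31 mL × 0.39 mg/mL = 9.0909 mg
Stage 2: 1 mL/hr × 5.1 hr = 5.1 mL → 5.1 mL × 0.39 mg/mL = 1.989 mg
Total = 9.0909 + 1.989 = 11.0799 mg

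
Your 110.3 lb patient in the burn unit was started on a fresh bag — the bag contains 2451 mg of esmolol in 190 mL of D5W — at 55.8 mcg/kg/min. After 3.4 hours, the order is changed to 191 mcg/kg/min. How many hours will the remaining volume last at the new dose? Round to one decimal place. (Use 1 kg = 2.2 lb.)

Initial rate:
Weight = 110.3 lb ÷ 2.2 lb/kg = 50.13636 kg
Dose = 55.8 mcg/kg/min × 50.13636 kg = 2797.609 mcg/min
2797.609 mcg/min × 60 min/hr = 167856.5 mcg/hr
Concentration = 2451 mg ÷ 190 mL = 12.9 mg/mL = 12900 mcg/mL
Rate = 167856.5 mcg/hr ÷ 12900 mcg/mL = 13.01214 mL/hr
Volume infused so far = 13.01214 mL/hr × 3.4 hr = 44.24126 mL
Volume remaining = 190 − 44.24126 = 145.7587 mL
New rate:
Dose = 191 mcg/kg/min × 50.13636 kg = 9576.045 mcg/min
9576.045 mcg/min × 60 min/hr = 574562.7 mcg/hr
Rate = 574562.7 mcg/hr ÷ 12900 mcg/mL = 44.53975 mL/hr
Time remaining = 145.7587 mL ÷ 44.53975 mL/hr = 3.272554 hr

3.3 hours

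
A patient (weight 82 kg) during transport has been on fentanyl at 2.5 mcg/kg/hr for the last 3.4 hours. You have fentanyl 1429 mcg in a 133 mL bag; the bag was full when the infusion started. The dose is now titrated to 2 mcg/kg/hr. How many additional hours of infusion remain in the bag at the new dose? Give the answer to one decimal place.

Initial rate:
Dose = 2.5 mcg/kg/hr × 82 kg = 205 mcg/hr
Concentration = 1429 mcg ÷ 133 mL = 10.74436 mcg/mL
Rate = 205 mcg/hr ÷ 10.74436 mcg/mL = 19.07978 mL/hr
Volume infused so far = 19.07978 mL/hr × 3.4 hr = 64.87124 mL
Volume remaining = 133 − 64.87124 = 68.12876 mL
New rate:
Dose = 2 mcg/kg/hr × 82 kg = 164 mcg/hr
Rate = 164 mcg/hr ÷ 10.74436 mcg/mL = 15.26382 mL/hr
Time remaining = 68.12876 mL ÷ 15.26382 mL/hr = 4.463415 hr

4.5 hours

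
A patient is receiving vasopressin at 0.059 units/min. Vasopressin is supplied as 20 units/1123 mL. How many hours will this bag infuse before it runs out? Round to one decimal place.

0.059 units/min × 60 min/hr = 3.54 units/hr
Concentration = 20 units ÷ 1123 mL = 0.01780944 units/mL
Rate = 3.54 units/hr ÷ 0.01780944 units/mL = 198.771 mL/hr
Duration = 1123 mL ÷ 198.771 mL/hr = 5.649718 hr

5.6 hours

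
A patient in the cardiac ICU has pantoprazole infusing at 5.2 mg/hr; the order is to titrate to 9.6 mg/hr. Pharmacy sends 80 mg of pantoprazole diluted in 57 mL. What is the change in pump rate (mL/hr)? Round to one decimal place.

3.1 mL/hr

At the current dose:
Concentration = 80 mg ÷ 57 mL = 1.403509 mg/mL
Rate = 5.2 mg/hr ÷ 1.403509 mg/mL = 3.705 mL/hr
At the new dose:
Rate = 9.6 mg/hr ÷ 1.403509 mg/mL = 6.84 mL/hr
Change = 6.84 − 3.705 = 3.135 mL/hr → 3.135 mL/hr increase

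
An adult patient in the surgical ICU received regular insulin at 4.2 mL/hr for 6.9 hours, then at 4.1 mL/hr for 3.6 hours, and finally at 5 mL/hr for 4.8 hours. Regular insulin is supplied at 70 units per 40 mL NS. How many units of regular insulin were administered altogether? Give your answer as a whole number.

Concentration = 70 units ÷ 40 mL = 1.75 units/mL
Stage 1: 4.2 mL/hr × 6.9 hr = 28.98 mL → 28.98 mL × 1.75 units/mL = 50.715 units
Stage 2: 4.1 mL/hr × 3.6 hr = 14.76 mL → 14.76 mL × 1.75 units/mL = 25.83 units
Stage 3: 5 mL/hr × 4.8 hr = 24 mL → 24 mL × 1.75 units/mL = 42 units
Total = 50.715 + 25.83 + 42 = 118.545 units

119 units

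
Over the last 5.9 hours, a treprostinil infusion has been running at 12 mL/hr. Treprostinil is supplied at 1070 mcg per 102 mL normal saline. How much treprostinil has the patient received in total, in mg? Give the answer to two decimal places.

0.74 mg

Concentration = 1070 mcg ÷ 102 mL = 10.4902 mcg/mL = 10490.2 ng/mL
Drug rate = 12 mL/hr × 10490.2 ng/mL = 125882.4 ng/hr
Total = 125882.4 ng/hr × 5.9 hr = 742705.9 ng = 0.7427059 mg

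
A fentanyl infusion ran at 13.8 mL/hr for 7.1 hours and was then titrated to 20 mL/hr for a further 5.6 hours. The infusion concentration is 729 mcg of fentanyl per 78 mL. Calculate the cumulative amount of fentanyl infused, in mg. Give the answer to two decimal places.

Concentration = 729 mcg ÷ 78 mL = 9.346154 mcg/mL
Stage 1: 13.8 mL/hr × 7.1 hr = 97.98 mL → 97.98 mL × 9.346154 mcg/mL = 915.7362 mcg
Stage 2: 20 mL/hr × 5.6 hr = 112 mL → 112 mL × 9.346154 mcg/mL = 1046.769 mcg
Total = 915.7362 + 1046.769 = 1962.505 mcg = 1.962505 mg

1.96 mg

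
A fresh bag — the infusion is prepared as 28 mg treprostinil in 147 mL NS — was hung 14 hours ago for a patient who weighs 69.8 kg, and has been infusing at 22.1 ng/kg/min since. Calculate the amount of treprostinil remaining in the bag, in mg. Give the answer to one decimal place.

Dose = 22.1 ng/kg/min × 69.8 kg = 1542.58 ng/min
1542.58 ng/min × 60 min/hr = 92554.8 ng/hr
Concentration = 28 mg ÷ 147 mL = 0.1904762 mg/mL = 190476.2 ng/mL
Rate = 92554.8 ng/hr ÷ 190476.2 ng/mL = 0.4859127 mL/hr
Volume infused = 0.4859127 mL/hr × 14 hr = 6.802778 mL
Volume remaining = 147 − 6.802778 = 140.1972 mL
Drug remaining = 140.1972 mL × 190476.2 ng/mL = 26704233 ng = 26.70423 mg

26.7 mg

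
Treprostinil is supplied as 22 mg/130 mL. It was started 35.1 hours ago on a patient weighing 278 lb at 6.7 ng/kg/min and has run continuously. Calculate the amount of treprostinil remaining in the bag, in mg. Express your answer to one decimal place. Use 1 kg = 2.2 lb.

20.2 mg

Weight = 278 lb ÷ 2.2 lb/kg = 126.3636 kg
Dose = 6.7 ng/kg/min × 126.3636 kg = 846.6364 ng/min
846.6364 ng/min × 60 min/hr = 50798.18 ng/hr
Concentration = 22 mg ÷ 130 mL = 0.1692308 mg/mL = 169230.8 ng/mL
Rate = 50798.18 ng/hr ÷ 169230.8 ng/mL = 0.3001711 mL/hr
Volume infused = 0.3001711 mL/hr × 35.1 hr = 10.536 mL
Volume remaining = 130 − 10.536 = 119.464 mL
Drug remaining = 119.464 mL × 169230.8 ng/mL = 20216984 ng = 20.21698 mg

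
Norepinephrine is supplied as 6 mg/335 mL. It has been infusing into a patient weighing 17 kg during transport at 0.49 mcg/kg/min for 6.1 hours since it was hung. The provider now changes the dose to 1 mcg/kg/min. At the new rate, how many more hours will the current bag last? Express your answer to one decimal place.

2.9 hours

Initial rate:
Dose = 0.49 mcg/kg/min × 17 kg = 8.33 mcg/min
8.33 mcg/min × 60 min/hr = 499.8 mcg/hr
Concentration = 6 mg ÷ 335 mL = 0.01791045 mg/mL = 17.91045 mcg/mL
Rate = 499.8 mcg/hr ÷ 17.91045 mcg/mL = 27.9055 mL/hr
Volume infused so far = 27.9055 mL/hr × 6.1 hr = 170.2236 mL
Volume remaining = 335 − 170.2236 = 164.7764 mL
New rate:
Dose = 1 mcg/kg/min × 17 kg = 17 mcg/min
17 mcg/min × 60 min/hr = 1020 mcg/hr
Rate = 1020 mcg/hr ÷ 17.91045 mcg/mL = 56.95 mL/hr
Time remaining = 164.7764 mL ÷ 56.95 mL/hr = 2.893353 hr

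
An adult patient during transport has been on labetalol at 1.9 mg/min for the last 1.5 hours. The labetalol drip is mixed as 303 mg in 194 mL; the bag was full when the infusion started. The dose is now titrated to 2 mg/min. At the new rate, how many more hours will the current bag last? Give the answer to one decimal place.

Initial rate:
1.9 mg/min × 60 min/hr = 114 mg/hr
Concentration = 303 mg ÷ 194 mL = 1.561856 mg/mL
Rate = 114 mg/hr ÷ 1.561856 mg/mL = 72.9901 mL/hr
Volume infused so far = 72.9901 mL/hr × 1.5 hr = 109.4851 mL
Volume remaining = 194 − 109.4851 = 84.51485 mL
New rate:
2 mg/min × 60 min/hr = 120 mg/hr
Rate = 120 mg/hr ÷ 1.561856 mg/mL = 76.83168 mL/hr
Time remaining = 84.51485 mL ÷ 76.83168 mL/hr = 1.1 hr

1.1 hours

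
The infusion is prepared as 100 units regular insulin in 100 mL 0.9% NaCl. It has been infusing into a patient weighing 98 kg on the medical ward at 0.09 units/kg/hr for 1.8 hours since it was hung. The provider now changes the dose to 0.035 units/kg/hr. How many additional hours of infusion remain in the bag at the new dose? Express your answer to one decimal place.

24.5 hours

Initial rate:
Dose = 0.09 units/kg/hr × 98 kg = 8.82 units/hr
Concentration = 100 units ÷ 100 mL = 1 units/mL
Rate = 8.82 units/hr ÷ 1 units/mL = 8.82 mL/hr
Volume infused so far = 8.82 mL/hr × 1.8 hr = 15.876 mL
Volume remaining = 100 − 15.876 = 84.124 mL
New rate:
Dose = 0.035 units/kg/hr × 98 kg = 3.43 units/hr
Rate = 3.43 units/hr ÷ 1 units/mL = 3.43 mL/hr
Time remaining = 84.124 mL ÷ 3.43 mL/hr = 24.52595 hr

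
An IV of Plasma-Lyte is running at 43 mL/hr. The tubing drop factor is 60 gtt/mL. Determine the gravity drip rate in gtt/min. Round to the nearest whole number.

43 mL/hr ÷ 60 min/hr = 0.7166667 mL/min
0.7166667 mL/min × 60 gtt/mL = 43 gtt/min

43 gtt/min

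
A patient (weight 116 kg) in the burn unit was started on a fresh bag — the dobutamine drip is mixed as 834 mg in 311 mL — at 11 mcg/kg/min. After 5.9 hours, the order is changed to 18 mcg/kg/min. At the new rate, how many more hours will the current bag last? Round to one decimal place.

3.1 hours

Initial rate:
Dose = 11 mcg/kg/min × 116 kg = 1276 mcg/min
1276 mcg/min × 60 min/hr = 76560 mcg/hr
Concentration = 834 mg ÷ 311 mL = 2.681672 mg/mL = 2681.672 mcg/mL
Rate = 76560 mcg/hr ÷ 2681.672 mcg/mL = 28.54935 mL/hr
Volume infused so far = 28.54935 mL/hr × 5.9 hr = 168.4412 mL
Volume remaining = 311 − 168.4412 = 142.5588 mL
New rate:
Dose = 18 mcg/kg/min × 116 kg = 2088 mcg/min
2088 mcg/min × 60 min/hr = 125280 mcg/hr
Rate = 125280 mcg/hr ÷ 2681.672 mcg/mL = 46.71712 mL/hr
Time remaining = 142.5588 mL ÷ 46.71712 mL/hr = 3.051533 hr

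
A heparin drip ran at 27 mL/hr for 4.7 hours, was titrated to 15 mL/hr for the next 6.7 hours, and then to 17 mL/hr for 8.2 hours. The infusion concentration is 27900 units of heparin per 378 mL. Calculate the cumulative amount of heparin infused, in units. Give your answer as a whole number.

27073 units

Concentration = 27900 units ÷ 378 mL = 73.80952 units/mL
Stage 1: 27 mL/hr × 4.7 hr = 126.9 mL → 126.9 mL × 73.80952 units/mL = 9366.429 units
Stage 2: 15 mL/hr × 6.7 hr = 100.5 mL → 100.5 mL × 73.80952 units/mL = 7417.857 units
Stage 3: 17 mL/hr × 8.2 hr = 139.4 mL → 139.4 mL × 73.80952 units/mL = 10289.05 units
Total = 9366.429 + 7417.857 + 10289.05 = 27073.33 units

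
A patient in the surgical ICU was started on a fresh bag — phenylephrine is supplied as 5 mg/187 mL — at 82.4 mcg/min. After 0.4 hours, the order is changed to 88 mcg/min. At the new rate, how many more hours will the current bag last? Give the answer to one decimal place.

0.6 hours

Initial rate:
82.4 mcg/min × 60 min/hr = 4944 mcg/hr
Concentration = 5 mg ÷ 187 mL = 0.02673797 mg/mL = 26.73797 mcg/mL
Rate = 4944 mcg/hr ÷ 26.73797 mcg/mL = 184.9056 mL/hr
Volume infused so far = 184.9056 mL/hr × 0.4 hr = 73.96224 mL
Volume remaining = 187 − 73.96224 = 113.0378 mL
New rate:
88 mcg/min × 60 min/hr = 5280 mcg/hr
Rate = 5280 mcg/hr ÷ 26.73797 mcg/mL = 197.472 mL/hr
Time remaining = 113.0378 mL ÷ 197.472 mL/hr = 0.5724242 hr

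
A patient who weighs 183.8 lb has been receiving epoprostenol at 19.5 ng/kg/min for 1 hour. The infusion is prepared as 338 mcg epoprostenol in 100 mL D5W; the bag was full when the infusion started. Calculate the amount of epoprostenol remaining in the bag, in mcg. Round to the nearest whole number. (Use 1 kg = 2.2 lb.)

Weight = 183.8 lb ÷ 2.2 lb/kg = 83.54545 kg
Dose = 19.5 ng/kg/min × 83.54545 kg = 1629.136 ng/min
1629.136 ng/min × 60 min/hr = 97748.18 ng/hr
Concentration = 338 mcg ÷ 100 mL = 3.38 mcg/mL = 3380 ng/mL
Rate = 97748.18 ng/hr ÷ 3380 ng/mL = 28.91958 mL/hr
Volume infused = 28.91958 mL/hr × 1 hr = 28.91958 mL
Volume remaining = 100 − 28.91958 = 71.08042 mL
Drug remaining = 71.08042 mL × 3380 ng/mL = 240251.8 ng = 240.2518 mcg

240 mcg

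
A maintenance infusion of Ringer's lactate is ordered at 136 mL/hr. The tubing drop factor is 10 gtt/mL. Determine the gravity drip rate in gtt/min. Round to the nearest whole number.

23 gtt/min

136 mL/hr ÷ 60 min/hr = 2.266667 mL/min
2.266667 mL/min × 10 gtt/mL = 22.66667 gtt/min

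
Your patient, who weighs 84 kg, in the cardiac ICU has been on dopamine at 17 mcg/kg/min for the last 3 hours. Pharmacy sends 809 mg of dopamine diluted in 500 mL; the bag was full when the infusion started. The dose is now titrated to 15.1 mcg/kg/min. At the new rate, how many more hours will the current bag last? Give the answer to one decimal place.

Initial rate:
Dose = 17 mcg/kg/min × 84 kg = 1428 mcg/min
1428 mcg/min × 60 min/hr = 85680 mcg/hr
Concentration = 809 mg ÷ 500 mL = 1.618 mg/mL = 1618 mcg/mL
Rate = 85680 mcg/hr ÷ 1618 mcg/mL = 52.95426 mL/hr
Volume infused so far = 52.95426 mL/hr × 3 hr = 158.8628 mL
Volume remaining = 500 − 158.8628 = 341.1372 mL
New rate:
Dose = 15.1 mcg/kg/min × 84 kg = 1268.4 mcg/min
1268.4 mcg/min × 60 min/hr = 76104 mcg/hr
Rate = 76104 mcg/hr ÷ 1618 mcg/mL = 47.03585 mL/hr
Time remaining = 341.1372 mL ÷ 47.03585 mL/hr = 7.252707 hr

7.3 hours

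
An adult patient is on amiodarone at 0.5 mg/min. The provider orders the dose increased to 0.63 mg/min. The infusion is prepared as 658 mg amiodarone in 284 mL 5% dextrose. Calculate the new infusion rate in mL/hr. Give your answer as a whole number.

0.63 mg/min × 60 min/hr = 37.8 mg/hr
Concentration = 658 mg ÷ 284 mL = 2.316901 mg/mL
Rate = 37.8 mg/hr ÷ 2.316901 mg/mL = 16.31489 mL/hr

16 mL/hr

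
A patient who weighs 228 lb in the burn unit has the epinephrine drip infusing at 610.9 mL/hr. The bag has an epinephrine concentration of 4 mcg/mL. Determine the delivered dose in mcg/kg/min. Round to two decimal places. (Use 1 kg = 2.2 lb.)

Weight = 228 lb ÷ 2.2 lb/kg = 103.6364 kg
Drug rate = 610.9 mL/hr × 4 mcg/mL = 2443.6 mcg/hr
2443.6 mcg/hr ÷ 60 min/hr = 40.72667 mcg/min
40.72667 mcg/min ÷ 103.6364 kg = 0.3929766 mcg/kg/min

0.39 mcg/kg/min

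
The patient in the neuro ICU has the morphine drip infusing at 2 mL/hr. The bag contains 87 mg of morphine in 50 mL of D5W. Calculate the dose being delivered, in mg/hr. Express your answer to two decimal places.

Concentration = 87 mg ÷ 50 mL = 1.74 mg/mL
Drug rate = 2 mL/hr × 1.74 mg/mL = 3.48 mg/hr

3.48 mg/hr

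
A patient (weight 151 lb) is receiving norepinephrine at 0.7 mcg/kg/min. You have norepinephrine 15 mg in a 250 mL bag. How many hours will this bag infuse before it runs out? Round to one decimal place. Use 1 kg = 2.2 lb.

5.2 hours

Weight = 151 lb ÷ 2.2 lb/kg = 68.63636 kg
Dose = 0.7 mcg/kg/min × 68.63636 kg = 48.04545 mcg/min
48.04545 mcg/min × 60 min/hr = 2882.727 mcg/hr
Concentration = 15 mg ÷ 250 mL = 0.06 mg/mL = 60 mcg/mL
Rate = 2882.727 mcg/hr ÷ 60 mcg/mL = 48.04545 mL/hr
Duration = 250 mL ÷ 48.04545 mL/hr = 5.203406 hr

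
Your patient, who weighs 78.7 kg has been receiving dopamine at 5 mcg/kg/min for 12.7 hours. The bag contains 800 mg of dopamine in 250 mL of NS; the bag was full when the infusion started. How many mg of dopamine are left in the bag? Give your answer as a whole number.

500 mg

Dose = 5 mcg/kg/min × 78.7 kg = 393.5 mcg/min
393.5 mcg/min × 60 min/hr = 23610 mcg/hr
Concentration = 800 mg ÷ 250 mL = 3.2 mg/mL = 3200 mcg/mL
Rate = 23610 mcg/hr ÷ 3200 mcg/mL = 7.378125 mL/hr
Volume infused = 7.378125 mL/hr × 12.7 hr = 93.70219 mL
Volume remaining = 250 − 93.70219 = 156.2978 mL
Drug remaining = 156.2978 mL × 3200 mcg/mL = 500153 mcg = 500.153 mg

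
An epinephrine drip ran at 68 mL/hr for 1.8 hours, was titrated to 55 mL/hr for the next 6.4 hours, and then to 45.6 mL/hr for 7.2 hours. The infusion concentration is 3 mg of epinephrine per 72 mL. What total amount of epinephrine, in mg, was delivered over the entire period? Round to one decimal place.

Concentration = 3 mg ÷ 72 mL = 0.04166667 mg/mL
Stage 1: 68 mL/hr × 1.8 hr = 122.4 mL → 122.4 mL × 0.04166667 mg/mL = 5.1 mg
Stage 2: 55 mL/hr × 6.4 hr = 352 mL → 352 mL × 0.04166667 mg/mL = 14.66667 mg
Stage 3: 45.6 mL/hr × 7.2 hr = 328.32 mL → 328.32 mL × 0.04166667 mg/mL = 13.68 mg
Total = 5.1 + 14.66667 + 13.68 = 33.44667 mg

33.4 mg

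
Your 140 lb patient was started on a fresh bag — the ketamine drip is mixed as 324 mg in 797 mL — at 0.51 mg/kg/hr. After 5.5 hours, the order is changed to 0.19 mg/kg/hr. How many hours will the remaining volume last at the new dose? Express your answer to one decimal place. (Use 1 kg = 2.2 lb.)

12.0 hours

Initial rate:
Weight = 140 lb ÷ 2.2 lb/kg = 63.63636 kg
Dose = 0.51 mg/kg/hr × 63.63636 kg = 32.45455 mg/hr
Concentration = 324 mg ÷ 797 mL = 0.4065245 mg/mL
Rate = 32.45455 mg/hr ÷ 0.4065245 mg/mL = 79.83418 mL/hr
Volume infused so far = 79.83418 mL/hr × 5.5 hr = 439.088 mL
Volume remaining = 797 − 439.088 = 357.912 mL
New rate:
Dose = 0.19 mg/kg/hr × 63.63636 kg = 12.09091 mg/hr
Rate = 12.09091 mg/hr ÷ 0.4065245 mg/mL = 29.74214 mL/hr
Time remaining = 357.912 mL ÷ 29.74214 mL/hr = 12.03383 hr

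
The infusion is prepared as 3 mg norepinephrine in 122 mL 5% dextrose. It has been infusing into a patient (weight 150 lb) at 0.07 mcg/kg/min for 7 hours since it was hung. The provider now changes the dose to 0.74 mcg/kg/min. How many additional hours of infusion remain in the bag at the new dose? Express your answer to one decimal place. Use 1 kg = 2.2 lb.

Initial rate:
Weight = 150 lb ÷ 2.2 lb/kg = 68.18182 kg
Dose = 0.07 mcg/kg/min × 68.18182 kg = 4.772727 mcg/min
4.772727 mcg/min × 60 min/hr = 286.3636 mcg/hr
Concentration = 3 mg ÷ 122 mL = 0.02459016 mg/mL = 24.59016 mcg/mL
Rate = 286.3636 mcg/hr ÷ 24.59016 mcg/mL = 11.64545 mL/hr
Volume infused so far = 11.64545 mL/hr × 7 hr = 81.51818 mL
Volume remaining = 122 − 81.51818 = 40.48182 mL
New rate:
Dose = 0.74 mcg/kg/min × 68.18182 kg = 50.45455 mcg/min
50.45455 mcg/min × 60 min/hr = 3027.273 mcg/hr
Rate = 3027.273 mcg/hr ÷ 24.59016 mcg/mL = 123.1091 mL/hr
Time remaining = 40.48182 mL ÷ 123.1091 mL/hr = 0.3288288 hr

0.3 hours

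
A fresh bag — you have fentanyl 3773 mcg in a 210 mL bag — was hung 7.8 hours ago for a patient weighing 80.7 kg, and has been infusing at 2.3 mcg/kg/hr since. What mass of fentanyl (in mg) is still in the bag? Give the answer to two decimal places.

2.33 mg

Dose = 2.3 mcg/kg/hr × 80.7 kg = 185.61 mcg/hr
Concentration = 3773 mcg ÷ 210 mL = 17.96667 mcg/mL
Rate = 185.61 mcg/hr ÷ 17.96667 mcg/mL = 10.3308 mL/hr
Volume infused = 10.3308 mL/hr × 7.8 hr = 80.58022 mL
Volume remaining = 210 − 80.58022 = 129.4198 mL
Drug remaining = 129.4198 mL × 17.96667 mcg/mL = 2325.242 mcg = 2.325242 mg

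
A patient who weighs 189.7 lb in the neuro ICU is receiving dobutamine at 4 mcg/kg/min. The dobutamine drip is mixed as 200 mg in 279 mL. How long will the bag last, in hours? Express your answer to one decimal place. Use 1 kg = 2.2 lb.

9.7 hours

Weight = 189.7 lb ÷ 2.2 lb/kg = 86.22727 kg
Dose = 4 mcg/kg/min × 86.22727 kg = 344.9091 mcg/min
344.9091 mcg/min × 60 min/hr = 20694.55 mcg/hr
Concentration = 200 mg ÷ 279 mL = 0.7168459 mg/mL = 716.8459 mcg/mL
Rate = 20694.55 mcg/hr ÷ 716.8459 mcg/mL = 28.86889 mL/hr
Duration = 279 mL ÷ 28.86889 mL/hr = 9.664382 hr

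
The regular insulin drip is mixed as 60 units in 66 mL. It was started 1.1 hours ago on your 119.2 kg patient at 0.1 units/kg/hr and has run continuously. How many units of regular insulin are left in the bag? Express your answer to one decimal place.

46.9 units

Dose = 0.1 units/kg/hr × 119.2 kg = 11.92 units/hr
Concentration = 60 units ÷ 66 mL = 0.9090909 units/mL
Rate = 11.92 units/hr ÷ 0.9090909 units/mL = 13.112 mL/hr
Volume infused = 13.112 mL/hr × 1.1 hr = 14.4232 mL
Volume remaining = 66 − 14.4232 = 51.5768 mL
Drug remaining = 51.5768 mL × 0.9090909 units/mL = 46.888 units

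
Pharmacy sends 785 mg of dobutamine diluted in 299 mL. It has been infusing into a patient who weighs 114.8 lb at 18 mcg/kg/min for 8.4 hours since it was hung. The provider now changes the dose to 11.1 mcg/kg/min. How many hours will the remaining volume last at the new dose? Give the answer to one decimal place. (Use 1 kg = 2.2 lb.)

Initial rate:
Weight = 114.8 lb ÷ 2.2 lb/kg = 52.18182 kg
Dose = 18 mcg/kg/min × 52.18182 kg = 939.2727 mcg/min
939.2727 mcg/min × 60 min/hr = 56356.36 mcg/hr
Concentration = 785 mg ÷ 299 mL = 2.625418 mg/mL = 2625.418 mcg/mL
Rate = 56356.36 mcg/hr ÷ 2625.418 mcg/mL = 21.46567 mL/hr
Volume infused so far = 21.46567 mL/hr × 8.4 hr = 180.3116 mL
Volume remaining = 299 − 180.3116 = 118.6884 mL
New rate:
Dose = 11.1 mcg/kg/min × 52.18182 kg = 579.2182 mcg/min
579.2182 mcg/min × 60 min/hr = 34753.09 mcg/hr
Rate = 34753.09 mcg/hr ÷ 2625.418 mcg/mL = 13.23716 mL/hr
Time remaining = 118.6884 mL ÷ 13.23716 mL/hr = 8.966297 hr

9.0 hours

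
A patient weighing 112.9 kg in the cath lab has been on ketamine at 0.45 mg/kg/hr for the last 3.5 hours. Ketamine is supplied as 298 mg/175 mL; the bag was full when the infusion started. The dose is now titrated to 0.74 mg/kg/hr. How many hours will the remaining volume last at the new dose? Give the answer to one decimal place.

1.4 hours

Initial rate:
Dose = 0.45 mg/kg/hr × 112.9 kg = 50.805 mg/hr
Concentration = 298 mg ÷ 175 mL = 1.702857 mg/mL
Rate = 50.805 mg/hr ÷ 1.702857 mg/mL = 29.83515 mL/hr
Volume infused so far = 29.83515 mL/hr × 3.5 hr = 104.423 mL
Volume remaining = 175 − 104.423 = 70.57697 mL
New rate:
Dose = 0.74 mg/kg/hr × 112.9 kg = 83.546 mg/hr
Rate = 83.546 mg/hr ÷ 1.702857 mg/mL = 49.06225 mL/hr
Time remaining = 70.57697 mL ÷ 49.06225 mL/hr = 1.438519 hr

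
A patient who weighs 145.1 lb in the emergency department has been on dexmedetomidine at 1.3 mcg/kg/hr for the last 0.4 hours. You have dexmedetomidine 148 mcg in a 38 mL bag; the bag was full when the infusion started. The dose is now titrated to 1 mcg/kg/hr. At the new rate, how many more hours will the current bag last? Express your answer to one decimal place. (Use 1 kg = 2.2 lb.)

Initial rate:
Weight = 145.1 lb ÷ 2.2 lb/kg = 65.95455 kg
Dose = 1.3 mcg/kg/hr × 65.95455 kg = 85.74091 mcg/hr
Concentration = 148 mcg ÷ 38 mL = 3.894737 mcg/mL
Rate = 85.74091 mcg/hr ÷ 3.894737 mcg/mL = 22.01456 mL/hr
Volume infused so far = 22.01456 mL/hr × 0.4 hr = 8.805823 mL
Volume remaining = 38 − 8.805823 = 29.19418 mL
New rate:
Dose = 1 mcg/kg/hr × 65.95455 kg = 65.95455 mcg/hr
Rate = 65.95455 mcg/hr ÷ 3.894737 mcg/mL = 16.93428 mL/hr
Time remaining = 29.19418 mL ÷ 16.93428 mL/hr = 1.72397 hr

1.7 hours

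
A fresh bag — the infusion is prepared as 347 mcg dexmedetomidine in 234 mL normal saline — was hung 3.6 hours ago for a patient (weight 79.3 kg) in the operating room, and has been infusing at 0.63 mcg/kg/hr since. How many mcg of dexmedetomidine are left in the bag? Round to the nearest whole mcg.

Dose = 0.63 mcg/kg/hr × 79.3 kg = 49.959 mcg/hr
Concentration = 347 mcg ÷ 234 mL = 1.482906 mcg/mL
Rate = 49.959 mcg/hr ÷ 1.482906 mcg/mL = 33.68993 mL/hr
Volume infused = 33.68993 mL/hr × 3.6 hr = 121.2838 mL
Volume remaining = 234 − 121.2838 = 112.7162 mL
Drug remaining = 112.7162 mL × 1.482906 mcg/mL = 167.1476 mcg

167 mcg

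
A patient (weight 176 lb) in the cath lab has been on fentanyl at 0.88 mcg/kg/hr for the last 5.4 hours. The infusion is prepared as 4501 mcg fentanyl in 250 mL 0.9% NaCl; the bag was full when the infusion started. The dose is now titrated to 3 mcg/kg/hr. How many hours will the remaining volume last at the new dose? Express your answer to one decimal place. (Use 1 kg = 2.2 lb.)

Initial rate:
Weight = 176 lb ÷ 2.2 lb/kg = 80 kg
Dose = 0.88 mcg/kg/hr × 80 kg = 70.4 mcg/hr
Concentration = 4501 mcg ÷ 250 mL = 18.004 mcg/mL
Rate = 70.4 mcg/hr ÷ 18.004 mcg/mL = 3.910242 mL/hr
Volume infused so far = 3.910242 mL/hr × 5.4 hr = 21.11531 mL
Volume remaining = 250 − 21.11531 = 228.8847 mL
New rate:
Dose = 3 mcg/kg/hr × 80 kg = 240 mcg/hr
Rate = 240 mcg/hr ÷ 18.004 mcg/mL = 13.33037 mL/hr
Time remaining = 228.8847 mL ÷ 13.33037 mL/hr = 17.17017 hr

17.2 hours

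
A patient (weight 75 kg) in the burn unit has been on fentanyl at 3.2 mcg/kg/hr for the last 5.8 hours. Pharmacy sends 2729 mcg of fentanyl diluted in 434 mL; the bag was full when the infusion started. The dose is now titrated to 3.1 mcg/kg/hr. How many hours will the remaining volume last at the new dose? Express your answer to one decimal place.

5.8 hours

Initial rate:
Dose = 3.2 mcg/kg/hr × 75 kg = 240 mcg/hr
Concentration = 2729 mcg ÷ 434 mL = 6.288018 mcg/mL
Rate = 240 mcg/hr ÷ 6.288018 mcg/mL = 38.16783 mL/hr
Volume infused so far = 38.16783 mL/hr × 5.8 hr = 221.3734 mL
Volume remaining = 434 − 221.3734 = 212.6266 mL
New rate:
Dose = 3.1 mcg/kg/hr × 75 kg = 232.5 mcg/hr
Rate = 232.5 mcg/hr ÷ 6.288018 mcg/mL = 36.97508 mL/hr
Time remaining = 212.6266 mL ÷ 36.97508 mL/hr = 5.750538 hr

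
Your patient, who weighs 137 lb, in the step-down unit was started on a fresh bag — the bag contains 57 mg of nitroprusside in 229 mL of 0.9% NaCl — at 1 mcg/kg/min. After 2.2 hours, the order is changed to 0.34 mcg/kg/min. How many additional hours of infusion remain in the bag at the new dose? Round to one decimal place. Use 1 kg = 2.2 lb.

Initial rate:
Weight = 137 lb ÷ 2.2 lb/kg = 62.27273 kg
Dose = 1 mcg/kg/min × 62.27273 kg = 62.27273 mcg/min
62.27273 mcg/min × 60 min/hr = 3736.364 mcg/hr
Concentration = 57 mg ÷ 229 mL = 0.2489083 mg/mL = 248.9083 mcg/mL
Rate = 3736.364 mcg/hr ÷ 248.9083 mcg/mL = 15.011 mL/hr
Volume infused so far = 15.011 mL/hr × 2.2 hr = 33.02421 mL
Volume remaining = 229 − 33.02421 = 195.9758 mL
New rate:
Dose = 0.34 mcg/kg/min × 62.27273 kg = 21.17273 mcg/min
21.17273 mcg/min × 60 min/hr = 1270.364 mcg/hr
Rate = 1270.364 mcg/hr ÷ 248.9083 mcg/mL = 5.103742 mL/hr
Time remaining = 195.9758 mL ÷ 5.103742 mL/hr = 38.39845 hr

38.4 hours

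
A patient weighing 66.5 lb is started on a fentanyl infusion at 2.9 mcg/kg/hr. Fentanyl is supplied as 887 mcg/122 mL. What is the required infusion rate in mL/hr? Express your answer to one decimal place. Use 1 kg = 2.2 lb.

Weight = 66.5 lb ÷ 2.2 lb/kg = 30.22727 kg
Dose = 2.9 mcg/kg/hr × 30.22727 kg = 87.65909 mcg/hr
Concentration = 887 mcg ÷ 122 mL = 7.270492 mcg/mL
Rate = 87.65909 mcg/hr ÷ 7.270492 mcg/mL = 12.05683 mL/hr

12.1 mL/hr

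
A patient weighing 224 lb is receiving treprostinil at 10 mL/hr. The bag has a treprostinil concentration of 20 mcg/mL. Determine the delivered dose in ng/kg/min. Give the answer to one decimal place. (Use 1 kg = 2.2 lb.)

32.7 ng/kg/min

Weight = 224 lb ÷ 2.2 lb/kg = 101.8182 kg
Concentration = 20 mcg/mL = 20000 ng/mL
Drug rate = 10 mL/hr × 20000 ng/mL = 200000 ng/hr
200000 ng/hr ÷ 60 min/hr = 3333.333 ng/min
3333.333 ng/min ÷ 101.8182 kg = 32.7381 ng/kg/min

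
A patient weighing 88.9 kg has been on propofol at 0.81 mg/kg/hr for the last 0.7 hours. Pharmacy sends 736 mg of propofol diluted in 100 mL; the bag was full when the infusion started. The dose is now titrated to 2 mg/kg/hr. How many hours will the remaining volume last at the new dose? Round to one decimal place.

3.9 hours

Initial rate:
Dose = 0.81 mg/kg/hr × 88.9 kg = 72.009 mg/hr
Concentration = 736 mg ÷ 100 mL = 7.36 mg/mL
Rate = 72.009 mg/hr ÷ 7.36 mg/mL = 9.783832 mL/hr
Volume infused so far = 9.783832 mL/hr × 0.7 hr = 6.848682 mL
Volume remaining = 100 − 6.848682 = 93.15132 mL
New rate:
Dose = 2 mg/kg/hr × 88.9 kg = 177.8 mg/hr
Rate = 177.8 mg/hr ÷ 7.36 mg/mL = 24.15761 mL/hr
Time remaining = 93.15132 mL ÷ 24.15761 mL/hr = 3.855983 hr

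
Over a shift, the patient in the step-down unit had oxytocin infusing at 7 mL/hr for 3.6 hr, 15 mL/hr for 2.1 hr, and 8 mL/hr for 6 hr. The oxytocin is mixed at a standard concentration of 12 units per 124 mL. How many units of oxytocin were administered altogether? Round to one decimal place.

Concentration = 12 units ÷ 124 mL = 0.09677419 units/mL
Stage 1: 7 mL/hr × 3.6 hr = 25.2 mL → 25.2 mL × 0.09677419 units/mL = 2.43871 units
Stage 2: 15 mL/hr × 2.1 hr = 31.5 mL → 31.5 mL × 0.09677419 units/mL = 3.048387 units
Stage 3: 8 mL/hr × 6 hr = 48 mL → 48 mL × 0.09677419 units/mL = 4.645161 units
Total = 2.43871 + 3.048387 + 4.645161 = 10.13226 units

10.1 units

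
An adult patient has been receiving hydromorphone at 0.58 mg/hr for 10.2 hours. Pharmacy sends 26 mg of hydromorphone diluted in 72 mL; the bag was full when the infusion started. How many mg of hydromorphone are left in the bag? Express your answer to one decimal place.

20.1 mg

Concentration = 26 mg ÷ 72 mL = 0.3611111 mg/mL
Rate = 0.58 mg/hr ÷ 0.3611111 mg/mL = 1.606154 mL/hr
Volume infused = 1.606154 mL/hr × 10.2 hr = 16.38277 mL
Volume remaining = 72 − 16.38277 = 55.61723 mL
Drug remaining = 55.61723 mL × 0.3611111 mg/mL = 20.084 mg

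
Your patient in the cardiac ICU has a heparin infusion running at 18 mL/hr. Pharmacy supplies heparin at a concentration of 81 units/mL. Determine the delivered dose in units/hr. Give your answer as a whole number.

1458 units/hr

Drug rate = 18 mL/hr × 81 units/mL = 1458 units/hr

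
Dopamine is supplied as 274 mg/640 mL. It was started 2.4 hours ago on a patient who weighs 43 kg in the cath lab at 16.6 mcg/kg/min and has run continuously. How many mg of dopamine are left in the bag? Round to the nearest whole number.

171 mg

Dose = 16.6 mcg/kg/min × 43 kg = 713.8 mcg/min
713.8 mcg/min × 60 min/hr = 42828 mcg/hr
Concentration = 274 mg ÷ 640 mL = 0.428125 mg/mL = 428.125 mcg/mL
Rate = 42828 mcg/hr ÷ 428.125 mcg/mL = 100.0362 mL/hr
Volume infused = 100.0362 mL/hr × 2.4 hr = 240.0869 mL
Volume remaining = 640 − 240.0869 = 399.9131 mL
Drug remaining = 399.9131 mL × 428.125 mcg/mL = 171212.8 mcg = 171.2128 mg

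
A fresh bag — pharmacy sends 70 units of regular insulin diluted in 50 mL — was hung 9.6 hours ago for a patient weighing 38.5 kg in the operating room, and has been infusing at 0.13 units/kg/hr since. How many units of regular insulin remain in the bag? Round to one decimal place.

Dose = 0.13 units/kg/hr × 38.5 kg = 5.005 units/hr
Concentration = 70 units ÷ 50 mL = 1.4 units/mL
Rate = 5.005 units/hr ÷ 1.4 units/mL = 3.575 mL/hr
Volume infused = 3.575 mL/hr × 9.6 hr = 34.32 mL
Volume remaining = 50 − 34.32 = 15.68 mL
Drug remaining = 15.68 mL × 1.4 units/mL = 21.952 units

22.0 units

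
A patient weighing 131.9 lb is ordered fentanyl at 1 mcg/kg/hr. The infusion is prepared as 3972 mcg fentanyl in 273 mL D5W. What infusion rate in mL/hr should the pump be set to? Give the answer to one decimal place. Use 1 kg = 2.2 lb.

4.1 mL/hr

Weight = 131.9 lb ÷ 2.2 lb/kg = 59.95455 kg
Dose = 1 mcg/kg/hr × 59.95455 kg = 59.95455 mcg/hr
Concentration = 3972 mcg ÷ 273 mL = 14.54945 mcg/mL
Rate = 59.95455 mcg/hr ÷ 14.54945 mcg/mL = 4.120743 mL/hr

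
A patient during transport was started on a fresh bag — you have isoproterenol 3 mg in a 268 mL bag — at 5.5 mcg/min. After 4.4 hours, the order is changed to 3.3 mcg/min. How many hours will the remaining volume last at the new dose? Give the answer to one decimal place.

7.8 hours

Initial rate:
5.5 mcg/min × 60 min/hr = 330 mcg/hr
Concentration = 3 mg ÷ 268 mL = 0.01119403 mg/mL = 11.19403 mcg/mL
Rate = 330 mcg/hr ÷ 11.19403 mcg/mL = 29.48 mL/hr
Volume infused so far = 29.48 mL/hr × 4.4 hr = 129.712 mL
Volume remaining = 268 − 129.712 = 138.288 mL
New rate:
3.3 mcg/min × 60 min/hr = 198 mcg/hr
Rate = 198 mcg/hr ÷ 11.19403 mcg/mL = 17.688 mL/hr
Time remaining = 138.288 mL ÷ 17.688 mL/hr = 7.818182 hr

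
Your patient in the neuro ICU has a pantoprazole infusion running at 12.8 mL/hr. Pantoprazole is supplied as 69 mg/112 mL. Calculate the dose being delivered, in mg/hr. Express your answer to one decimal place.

7.9 mg/hr

Concentration = 69 mg ÷ 112 mL = 0.6160714 mg/mL
Drug rate = 12.8 mL/hr × 0.6160714 mg/mL = 7.885714 mg/hr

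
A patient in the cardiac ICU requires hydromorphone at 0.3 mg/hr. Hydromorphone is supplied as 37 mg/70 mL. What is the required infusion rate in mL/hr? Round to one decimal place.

0.6 mL/hr

Concentration = 37 mg ÷ 70 mL = 0.5285714 mg/mL
Rate = 0.3 mg/hr ÷ 0.5285714 mg/mL = 0.5675676 mL/hr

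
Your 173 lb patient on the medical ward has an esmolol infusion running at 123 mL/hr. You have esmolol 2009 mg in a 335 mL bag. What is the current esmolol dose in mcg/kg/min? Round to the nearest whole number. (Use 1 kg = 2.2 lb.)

Weight = 173 lb ÷ 2.2 lb/kg = 78.63636 kg
Concentration = 2009 mg ÷ 335 mL = 5.997015 mg/mL = 5997.015 mcg/mL
Drug rate = 123 mL/hr × 5997.015 mcg/mL = 737632.8 mcg/hr
737632.8 mcg/hr ÷ 60 min/hr = 12293.88 mcg/min
12293.88 mcg/min ÷ 78.63636 kg = 156.3384 mcg/kg/min

156 mcg/kg/min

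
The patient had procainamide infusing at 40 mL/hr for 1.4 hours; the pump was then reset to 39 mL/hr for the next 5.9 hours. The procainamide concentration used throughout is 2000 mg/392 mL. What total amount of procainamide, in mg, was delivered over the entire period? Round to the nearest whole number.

Concentration = 2000 mg ÷ 392 mL = 5.102041 mg/mL
Stage 1: 40 mL/hr × 1.4 hr = 56 mL → 56 mL × 5.102041 mg/mL = 285.7143 mg
Stage 2: 39 mL/hr × 5.9 hr = 230.1 mL → 230.1 mL × 5.102041 mg/mL = 1173.98 mg
Total = 285.7143 + 1173.98 = 1459.694 mg

1460 mg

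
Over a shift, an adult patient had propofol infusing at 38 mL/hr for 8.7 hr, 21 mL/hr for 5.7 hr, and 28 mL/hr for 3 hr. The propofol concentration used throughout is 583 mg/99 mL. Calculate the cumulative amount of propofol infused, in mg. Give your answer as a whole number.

3146 mg

Concentration = 583 mg ÷ 99 mL = 5.888889 mg/mL
Stage 1: 38 mL/hr × 8.7 hr = 330.6 mL → 330.6 mL × 5.888889 mg/mL = 1946.867 mg
Stage 2: 21 mL/hr × 5.7 hr = 119.7 mL → 119.7 mL × 5.888889 mg/mL = 704.9 mg
Stage 3: 28 mL/hr × 3 hr = 84 mL → 84 mL × 5.888889 mg/mL = 494.6667 mg
Total = 1946.867 + 704.9 + 494.6667 = 3146.433 mg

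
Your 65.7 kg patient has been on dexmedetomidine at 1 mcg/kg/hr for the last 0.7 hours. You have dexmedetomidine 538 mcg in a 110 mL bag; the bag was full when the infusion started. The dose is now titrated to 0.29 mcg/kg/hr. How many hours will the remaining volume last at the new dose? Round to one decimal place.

Initial rate:
Dose = 1 mcg/kg/hr × 65.7 kg = 65.7 mcg/hr
Concentration = 538 mcg ÷ 110 mL = 4.890909 mcg/mL
Rate = 65.7 mcg/hr ÷ 4.890909 mcg/mL = 13.43309 mL/hr
Volume infused so far = 13.43309 mL/hr × 0.7 hr = 9.40316 mL
Volume remaining = 110 − 9.40316 = 100.5968 mL
New rate:
Dose = 0.29 mcg/kg/hr × 65.7 kg = 19.053 mcg/hr
Rate = 19.053 mcg/hr ÷ 4.890909 mcg/mL = 3.895595 mL/hr
Time remaining = 100.5968 mL ÷ 3.895595 mL/hr = 25.82323 hr

25.8 hours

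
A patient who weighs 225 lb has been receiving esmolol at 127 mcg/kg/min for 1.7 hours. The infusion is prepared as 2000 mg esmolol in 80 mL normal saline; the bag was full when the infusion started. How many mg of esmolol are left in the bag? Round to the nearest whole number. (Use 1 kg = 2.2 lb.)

675 mg

Weight = 225 lb ÷ 2.2 lb/kg = 102.2727 kg
Dose = 127 mcg/kg/min × 102.2727 kg = 12988.64 mcg/min
12988.64 mcg/min × 60 min/hr = 779318.2 mcg/hr
Concentration = 2000 mg ÷ 80 mL = 25 mg/mL = 25000 mcg/mL
Rate = 779318.2 mcg/hr ÷ 25000 mcg/mL = 31.17273 mL/hr
Volume infused = 31.17273 mL/hr × 1.7 hr = 52.99364 mL
Volume remaining = 80 − 52.99364 = 27.00636 mL
Drug remaining = 27.00636 mL × 25000 mcg/mL = 675159.1 mcg = 675.1591 mg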